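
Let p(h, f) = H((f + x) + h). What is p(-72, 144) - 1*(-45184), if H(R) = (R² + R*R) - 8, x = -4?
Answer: 54424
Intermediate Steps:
H(R) = -8 + 2*R² (H(R) = (R² + R²) - 8 = 2*R² - 8 = -8 + 2*R²)
p(h, f) = -8 + 2*(-4 + f + h)² (p(h, f) = -8 + 2*((f - 4) + h)² = -8 + 2*((-4 + f) + h)² = -8 + 2*(-4 + f + h)²)
p(-72, 144) - 1*(-45184) = (-8 + 2*(-4 + 144 - 72)²) - 1*(-45184) = (-8 + 2*68²) + 45184 = (-8 + 2*4624) + 45184 = (-8 + 9248) + 45184 = 9240 + 45184 = 54424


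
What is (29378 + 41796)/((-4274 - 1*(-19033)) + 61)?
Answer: 1873/390 ≈ 4.8026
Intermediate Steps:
(29378 + 41796)/((-4274 - 1*(-19033)) + 61) = 71174/((-4274 + 19033) + 61) = 71174/(14759 + 61) = 71174/14820 = 71174*(1/14820) = 1873/390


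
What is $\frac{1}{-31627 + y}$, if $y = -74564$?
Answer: $- \frac{1}{106191} \approx -9.417 \cdot 10^{-6}$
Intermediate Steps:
$\frac{1}{-31627 + y} = \frac{1}{-31627 - 74564} = \frac{1}{-106191} = - \frac{1}{106191}$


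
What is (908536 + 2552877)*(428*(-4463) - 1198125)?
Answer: -10759071952357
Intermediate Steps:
(908536 + 2552877)*(428*(-4463) - 1198125) = 3461413*(-1910164 - 1198125) = 3461413*(-3108289) = -10759071952357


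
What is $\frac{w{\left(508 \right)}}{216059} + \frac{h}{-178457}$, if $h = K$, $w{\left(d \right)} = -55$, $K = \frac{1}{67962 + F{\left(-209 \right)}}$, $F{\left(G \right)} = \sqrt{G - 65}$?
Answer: $\frac{- 9815135 \sqrt{274} + 667056420929 i}{38557240963 \left(\sqrt{274} - 67962 i\right)} \approx -0.00025456 + 2.0067 \cdot 10^{-14} i$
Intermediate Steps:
$F{\left(G \right)} = \sqrt{-65 + G}$
$K = \frac{1}{67962 + i \sqrt{274}}$ ($K = \frac{1}{67962 + \sqrt{-65 - 209}} = \frac{1}{67962 + \sqrt{-274}} = \frac{1}{67962 + i \sqrt{274}} \approx 1.4714 \cdot 10^{-5} - 3.58 \cdot 10^{-9} i$)
$h = \frac{33981}{2309416859} - \frac{i \sqrt{274}}{4618833718} \approx 1.4714 \cdot 10^{-5} - 3.5838 \cdot 10^{-9} i$
$\frac{w{\left(508 \right)}}{216059} + \frac{h}{-178457} = - \frac{55}{216059} + \frac{\frac{33981}{2309416859} - \frac{i \sqrt{274}}{4618833718}}{-178457} = \left(-55\right) \frac{1}{216059} + \left(\frac{33981}{2309416859} - \frac{i \sqrt{274}}{4618833718}\right) \left(- \frac{1}{178457}\right) = - \frac{55}{216059} - \left(\frac{33981}{412131604406563} - \frac{i \sqrt{274}}{824263208813126}\right) = - \frac{22667245584261844}{89044742316477595217} + \frac{i \sqrt{274}}{824263208813126}$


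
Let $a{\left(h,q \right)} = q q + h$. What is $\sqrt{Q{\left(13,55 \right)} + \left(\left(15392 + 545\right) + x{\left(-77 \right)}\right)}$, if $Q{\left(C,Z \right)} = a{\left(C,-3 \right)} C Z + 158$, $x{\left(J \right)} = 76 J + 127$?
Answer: $30 \sqrt{29} \approx 161.55$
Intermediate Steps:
$a{\left(h,q \right)} = h + q^{2}$ ($a{\left(h,q \right)} = q^{2} + h = h + q^{2}$)
$x{\left(J \right)} = 127 + 76 J$
$Q{\left(C,Z \right)} = 158 + C Z \left(9 + C\right)$ ($Q{\left(C,Z \right)} = \left(C + \left(-3\right)^{2}\right) C Z + 158 = \left(C + 9\right) C Z + 158 = \left(9 + C\right) C Z + 158 = C \left(9 + C\right) Z + 158 = C Z \left(9 + C\right) + 158 = 158 + C Z \left(9 + C\right)$)
$\sqrt{Q{\left(13,55 \right)} + \left(\left(15392 + 545\right) + x{\left(-77 \right)}\right)} = \sqrt{\left(158 + 13 \cdot 55 \left(9 + 13\right)\right) + \left(\left(15392 + 545\right) + \left(127 + 76 \left(-77\right)\right)\right)} = \sqrt{\left(158 + 13 \cdot 55 \cdot 22\right) + \left(15937 + \left(127 - 5852\right)\right)} = \sqrt{\left(158 + 15730\right) + \left(15937 - 5725\right)} = \sqrt{15888 + 10212} = \sqrt{26100} = 30 \sqrt{29}$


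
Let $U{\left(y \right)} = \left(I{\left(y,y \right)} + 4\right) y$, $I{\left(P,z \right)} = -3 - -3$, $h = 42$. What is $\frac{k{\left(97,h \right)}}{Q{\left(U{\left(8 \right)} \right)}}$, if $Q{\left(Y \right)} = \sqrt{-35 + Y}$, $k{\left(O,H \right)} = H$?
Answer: $- 14 i \sqrt{3} \approx - 24.249 i$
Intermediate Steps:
$I{\left(P,z \right)} = 0$ ($I{\left(P,z \right)} = -3 + 3 = 0$)
$U{\left(y \right)} = 4 y$ ($U{\left(y \right)} = \left(0 + 4\right) y = 4 y$)
$\frac{k{\left(97,h \right)}}{Q{\left(U{\left(8 \right)} \right)}} = \frac{42}{\sqrt{-35 + 4 \cdot 8}} = \frac{42}{\sqrt{-35 + 32}} = \frac{42}{\sqrt{-3}} = \frac{42}{i \sqrt{3}} = 42 \left(- \frac{i \sqrt{3}}{3}\right) = - 14 i \sqrt{3}$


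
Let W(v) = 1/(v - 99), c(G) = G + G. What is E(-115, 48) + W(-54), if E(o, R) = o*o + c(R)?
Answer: 2038112/153 ≈ 13321.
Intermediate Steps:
c(G) = 2*G
E(o, R) = o² + 2*R (E(o, R) = o*o + 2*R = o² + 2*R)
W(v) = 1/(-99 + v)
E(-115, 48) + W(-54) = ((-115)² + 2*48) + 1/(-99 - 54) = (13225 + 96) + 1/(-153) = 13321 - 1/153 = 2038112/153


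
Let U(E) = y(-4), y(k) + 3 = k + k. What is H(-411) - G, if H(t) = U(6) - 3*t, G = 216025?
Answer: -214803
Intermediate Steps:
y(k) = -3 + 2*k (y(k) = -3 + (k + k) = -3 + 2*k)
U(E) = -11 (U(E) = -3 + 2*(-4) = -3 - 8 = -11)
H(t) = -11 - 3*t
H(-411) - G = (-11 - 3*(-411)) - 1*216025 = (-11 + 1233) - 216025 = 1222 - 216025 = -214803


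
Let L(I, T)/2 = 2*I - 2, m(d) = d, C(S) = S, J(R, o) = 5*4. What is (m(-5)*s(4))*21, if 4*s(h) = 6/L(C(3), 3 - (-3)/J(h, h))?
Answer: -315/16 ≈ -19.688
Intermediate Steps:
J(R, o) = 20
L(I, T) = -4 + 4*I (L(I, T) = 2*(2*I - 2) = 2*(-2 + 2*I) = -4 + 4*I)
s(h) = 3/16 (s(h) = (6/(-4 + 4*3))/4 = (6/(-4 + 12))/4 = (6/8)/4 = (6*(⅛))/4 = (¼)*(¾) = 3/16)
(m(-5)*s(4))*21 = -5*3/16*21 = -15/16*21 = -315/16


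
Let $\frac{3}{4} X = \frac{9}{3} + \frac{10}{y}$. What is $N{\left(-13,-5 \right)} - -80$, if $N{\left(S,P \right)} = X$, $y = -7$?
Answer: $\frac{1724}{21} \approx 82.095$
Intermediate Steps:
$X = \frac{44}{21}$ ($X = \frac{4 \left(\frac{9}{3} + \frac{10}{-7}\right)}{3} = \frac{4 \left(9 \cdot \frac{1}{3} + 10 \left(- \frac{1}{7}\right)\right)}{3} = \frac{4 \left(3 - \frac{10}{7}\right)}{3} = \frac{4}{3} \cdot \frac{11}{7} = \frac{44}{21} \approx 2.0952$)
$N{\left(S,P \right)} = \frac{44}{21}$
$N{\left(-13,-5 \right)} - -80 = \frac{44}{21} - -80 = \frac{44}{21} + 80 = \frac{1724}{21}$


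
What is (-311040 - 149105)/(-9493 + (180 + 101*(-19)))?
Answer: 460145/11232 ≈ 40.967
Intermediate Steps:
(-311040 - 149105)/(-9493 + (180 + 101*(-19))) = -460145/(-9493 + (180 - 1919)) = -460145/(-9493 - 1739) = -460145/(-11232) = -460145*(-1/11232) = 460145/11232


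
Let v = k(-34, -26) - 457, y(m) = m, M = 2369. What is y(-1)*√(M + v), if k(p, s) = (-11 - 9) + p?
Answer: -√1858 ≈ -43.104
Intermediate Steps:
k(p, s) = -20 + p
v = -511 (v = (-20 - 34) - 457 = -54 - 457 = -511)
y(-1)*√(M + v) = -√(2369 - 511) = -√1858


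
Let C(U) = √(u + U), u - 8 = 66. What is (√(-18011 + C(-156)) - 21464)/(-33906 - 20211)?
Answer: 21464/54117 - √(-18011 + I*√82)/54117 ≈ 0.39662 - 0.0024799*I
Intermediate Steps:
u = 74 (u = 8 + 66 = 74)
C(U) = √(74 + U)
(√(-18011 + C(-156)) - 21464)/(-33906 - 20211) = (√(-18011 + √(74 - 156)) - 21464)/(-33906 - 20211) = (√(-18011 + √(-82)) - 21464)/(-54117) = (√(-18011 + I*√82) - 21464)*(-1/54117) = (-21464 + √(-18011 + I*√82))*(-1/54117) = 21464/54117 - √(-18011 + I*√82)/54117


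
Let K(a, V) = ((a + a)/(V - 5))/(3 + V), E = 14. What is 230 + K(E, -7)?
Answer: 2767/12 ≈ 230.58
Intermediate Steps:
K(a, V) = 2*a/((-5 + V)*(3 + V)) (K(a, V) = ((2*a)/(-5 + V))/(3 + V) = (2*a/(-5 + V))/(3 + V) = 2*a/((-5 + V)*(3 + V)))
230 + K(E, -7) = 230 + 2*14/(-15 + (-7)**2 - 2*(-7)) = 230 + 2*14/(-15 + 49 + 14) = 230 + 2*14/48 = 230 + 2*14*(1/48) = 230 + 7/12 = 2767/12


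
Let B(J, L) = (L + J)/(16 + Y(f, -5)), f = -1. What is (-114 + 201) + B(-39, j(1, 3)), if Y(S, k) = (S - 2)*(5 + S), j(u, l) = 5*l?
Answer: 81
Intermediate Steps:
Y(S, k) = (-2 + S)*(5 + S)
B(J, L) = J/4 + L/4 (B(J, L) = (L + J)/(16 + (-10 + (-1)² + 3*(-1))) = (J + L)/(16 + (-10 + 1 - 3)) = (J + L)/(16 - 12) = (J + L)/4 = (J + L)*(¼) = J/4 + L/4)
(-114 + 201) + B(-39, j(1, 3)) = (-114 + 201) + ((¼)*(-39) + (5*3)/4) = 87 + (-39/4 + (¼)*15) = 87 + (-39/4 + 15/4) = 87 - 6 = 81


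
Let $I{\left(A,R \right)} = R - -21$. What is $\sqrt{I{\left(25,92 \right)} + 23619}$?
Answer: $2 \sqrt{5933} \approx 154.05$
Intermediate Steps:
$I{\left(A,R \right)} = 21 + R$ ($I{\left(A,R \right)} = R + 21 = 21 + R$)
$\sqrt{I{\left(25,92 \right)} + 23619} = \sqrt{\left(21 + 92\right) + 23619} = \sqrt{113 + 23619} = \sqrt{23732} = 2 \sqrt{5933}$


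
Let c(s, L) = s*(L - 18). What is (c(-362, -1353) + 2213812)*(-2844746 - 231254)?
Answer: -8336310664000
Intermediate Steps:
c(s, L) = s*(-18 + L)
(c(-362, -1353) + 2213812)*(-2844746 - 231254) = (-362*(-18 - 1353) + 2213812)*(-2844746 - 231254) = (-362*(-1371) + 2213812)*(-3076000) = (496302 + 2213812)*(-3076000) = 2710114*(-3076000) = -8336310664000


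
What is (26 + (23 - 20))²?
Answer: 841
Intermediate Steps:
(26 + (23 - 20))² = (26 + 3)² = 29² = 841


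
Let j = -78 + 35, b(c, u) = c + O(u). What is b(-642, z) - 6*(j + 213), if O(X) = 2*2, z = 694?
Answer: -1658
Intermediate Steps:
O(X) = 4
b(c, u) = 4 + c (b(c, u) = c + 4 = 4 + c)
j = -43
b(-642, z) - 6*(j + 213) = (4 - 642) - 6*(-43 + 213) = -638 - 6*170 = -638 - 1020 = -1658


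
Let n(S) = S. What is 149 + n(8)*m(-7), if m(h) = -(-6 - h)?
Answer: 141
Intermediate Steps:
m(h) = 6 + h
149 + n(8)*m(-7) = 149 + 8*(6 - 7) = 149 + 8*(-1) = 149 - 8 = 141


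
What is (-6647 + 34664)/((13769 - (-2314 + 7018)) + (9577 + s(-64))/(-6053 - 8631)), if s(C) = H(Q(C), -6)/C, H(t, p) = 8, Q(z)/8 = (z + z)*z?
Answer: 3291213024/1064807065 ≈ 3.0909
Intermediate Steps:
Q(z) = 16*z**2 (Q(z) = 8*((z + z)*z) = 8*((2*z)*z) = 8*(2*z**2) = 16*z**2)
s(C) = 8/C
(-6647 + 34664)/((13769 - (-2314 + 7018)) + (9577 + s(-64))/(-6053 - 8631)) = (-6647 + 34664)/((13769 - (-2314 + 7018)) + (9577 + 8/(-64))/(-6053 - 8631)) = 28017/((13769 - 1*4704) + (9577 + 8*(-1/64))/(-14684)) = 28017/((13769 - 4704) + (9577 - 1/8)*(-1/14684)) = 28017/(9065 + (76615/8)*(-1/14684)) = 28017/(9065 - 76615/117472) = 28017/(1064807065/117472) = 28017*(117472/1064807065) = 3291213024/1064807065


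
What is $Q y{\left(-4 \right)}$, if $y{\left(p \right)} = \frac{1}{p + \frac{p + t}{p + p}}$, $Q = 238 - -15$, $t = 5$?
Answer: $- \frac{184}{3} \approx -61.333$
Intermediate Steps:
$Q = 253$ ($Q = 238 + 15 = 253$)
$y{\left(p \right)} = \frac{1}{p + \frac{5 + p}{2 p}}$ ($y{\left(p \right)} = \frac{1}{p + \frac{p + 5}{p + p}} = \frac{1}{p + \frac{5 + p}{2 p}}$)
$Q y{\left(-4 \right)} = 253 \cdot 2 \left(-4\right) \frac{1}{5 - 4 + 2 \left(-4\right)^{2}} = 253 \cdot 2 \left(-4\right) \frac{1}{5 - 4 + 2 \cdot 16} = 253 \cdot 2 \left(-4\right) \frac{1}{5 - 4 + 32} = 253 \cdot 2 \left(-4\right) \frac{1}{33} = 253 \left(- \frac{8}{33}\right) = - \frac{184}{3}$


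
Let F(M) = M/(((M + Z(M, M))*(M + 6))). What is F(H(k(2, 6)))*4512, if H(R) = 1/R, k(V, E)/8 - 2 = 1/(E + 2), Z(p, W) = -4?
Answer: -76704/6901 ≈ -11.115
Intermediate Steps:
k(V, E) = 16 + 8/(2 + E) (k(V, E) = 16 + 8/(E + 2) = 16 + 8/(2 + E))
F(M) = M/((-4 + M)*(6 + M)) (F(M) = M/(((M - 4)*(M + 6))) = M/(((-4 + M)*(6 + M))) = M*(1/((-4 + M)*(6 + M))) = M/((-4 + M)*(6 + M)))
F(H(k(2, 6)))*4512 = (1/(((8*(5 + 2*6)/(2 + 6)))*(-24 + (1/(8*(5 + 2*6)/(2 + 6)))**2 + 2/((8*(5 + 2*6)/(2 + 6))))))*4512 = (1/(((8*(5 + 12)/8))*(-24 + (1/(8*(5 + 12)/8))**2 + 2/((8*(5 + 12)/8)))))*4512 = (1/(((8*(1/8)*17))*(-24 + (1/(8*(1/8)*17))**2 + 2/((8*(1/8)*17)))))*4512 = (1/(17*(-24 + (1/17)**2 + 2/17)))*4512 = (1/(17*(-24 + (1/17)**2 + 2*(1/17))))*4512 = (1/(17*(-24 + 1/289 + 2/17)))*4512 = (1/(17*(-6901/289)))*4512 = ((1/17)*(-289/6901))*4512 = -17/6901*4512 = -76704/6901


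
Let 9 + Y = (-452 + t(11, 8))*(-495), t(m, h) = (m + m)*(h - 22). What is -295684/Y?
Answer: -295684/376191 ≈ -0.78599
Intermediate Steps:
t(m, h) = 2*m*(-22 + h) (t(m, h) = (2*m)*(-22 + h) = 2*m*(-22 + h))
Y = 376191 (Y = -9 + (-452 + 2*11*(-22 + 8))*(-495) = -9 + (-452 + 2*11*(-14))*(-495) = -9 + (-452 - 308)*(-495) = -9 - 760*(-495) = -9 + 376200 = 376191)
-295684/Y = -295684/376191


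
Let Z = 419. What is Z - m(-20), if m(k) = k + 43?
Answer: 396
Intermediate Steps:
m(k) = 43 + k
Z - m(-20) = 419 - (43 - 20) = 419 - 1*23 = 419 - 23 = 396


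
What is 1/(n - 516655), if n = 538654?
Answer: 1/21999 ≈ 4.5457e-5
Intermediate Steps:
1/(n - 516655) = 1/(538654 - 516655) = 1/21999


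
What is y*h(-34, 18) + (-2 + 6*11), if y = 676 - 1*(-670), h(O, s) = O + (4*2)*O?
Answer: -411812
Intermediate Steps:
h(O, s) = 9*O (h(O, s) = O + 8*O = 9*O)
y = 1346 (y = 676 + 670 = 1346)
y*h(-34, 18) + (-2 + 6*11) = 1346*(9*(-34)) + (-2 + 6*11) = 1346*(-306) + (-2 + 66) = -411876 + 64 = -411812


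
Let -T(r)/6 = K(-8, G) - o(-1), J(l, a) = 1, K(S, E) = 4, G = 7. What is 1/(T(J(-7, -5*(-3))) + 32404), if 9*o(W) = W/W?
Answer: 3/97142 ≈ 3.0883e-5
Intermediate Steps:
o(W) = ⅑ (o(W) = (W/W)/9 = (⅑)*1 = ⅑)
T(r) = -70/3 (T(r) = -6*(4 - 1*⅑) = -6*(4 - ⅑) = -6*35/9 = -70/3)
1/(T(J(-7, -5*(-3))) + 32404) = 1/(-70/3 + 32404) = 1/(97142/3) = 3/97142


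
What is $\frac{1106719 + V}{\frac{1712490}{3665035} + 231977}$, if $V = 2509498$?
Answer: $\frac{2650712374519}{170041107337} \approx 15.589$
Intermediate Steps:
$\frac{1106719 + V}{\frac{1712490}{3665035} + 231977} = \frac{1106719 + 2509498}{\frac{1712490}{3665035} + 231977} = \frac{3616217}{1712490 \cdot \frac{1}{3665035} + 231977} = \frac{3616217}{\frac{342498}{733007} + 231977} = \frac{3616217}{\frac{170041107337}{733007}} = 3616217 \cdot \frac{733007}{170041107337} = \frac{2650712374519}{170041107337}$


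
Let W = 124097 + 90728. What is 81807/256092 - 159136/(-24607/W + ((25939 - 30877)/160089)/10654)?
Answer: 414783100103357026331229/298563931935808724 ≈ 1.3893e+6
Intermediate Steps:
W = 214825
81807/256092 - 159136/(-24607/W + ((25939 - 30877)/160089)/10654) = 81807/256092 - 159136/(-24607/214825 + ((25939 - 30877)/160089)/10654) = 81807*(1/256092) - 159136/(-24607*1/214825 - 4938*1/160089*(1/10654)) = 27269/85364 - 159136/(-24607/214825 - 1646/53363*1/10654) = 27269/85364 - 159136/(-24607/214825 - 823/284264701) = 27269/85364 - 159136/(-6995078298482/61067164392325) = 27269/85364 - 159136*(-61067164392325/6995078298482) = 27269/85364 + 4858992136368515600/3497539149241 = 414783100103357026331229/298563931935808724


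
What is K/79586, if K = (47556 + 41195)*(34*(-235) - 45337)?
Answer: -364063429/6122 ≈ -59468.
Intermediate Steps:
K = -4732824577 (K = 88751*(-7990 - 45337) = 88751*(-53327) = -4732824577)
K/79586 = -4732824577/79586 = -4732824577*1/79586 = -364063429/6122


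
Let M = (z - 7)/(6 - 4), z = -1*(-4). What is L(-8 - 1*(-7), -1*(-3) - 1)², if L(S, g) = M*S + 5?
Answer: 169/4 ≈ 42.250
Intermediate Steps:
z = 4
M = -3/2 (M = (4 - 7)/(6 - 4) = -3/2 ≈ -1.5000)
L(S, g) = 5 - 3*S/2 (L(S, g) = -3*S/2 + 5 = 5 - 3*S/2)
L(-8 - 1*(-7), -1*(-3) - 1)² = (5 - 3*(-8 - 1*(-7))/2)² = (5 - 3*(-8 + 7)/2)² = (5 - 3/2*(-1))² = (5 + 3/2)² = (13/2)² = 169/4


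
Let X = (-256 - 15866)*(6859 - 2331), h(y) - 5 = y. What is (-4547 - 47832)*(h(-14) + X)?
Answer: 3823689261075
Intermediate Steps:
h(y) = 5 + y
X = -73000416 (X = -16122*4528 = -73000416)
(-4547 - 47832)*(h(-14) + X) = (-4547 - 47832)*((5 - 14) - 73000416) = -52379*(-9 - 73000416) = -52379*(-73000425) = 3823689261075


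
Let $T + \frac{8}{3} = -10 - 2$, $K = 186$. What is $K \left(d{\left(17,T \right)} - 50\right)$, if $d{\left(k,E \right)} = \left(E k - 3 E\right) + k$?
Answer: $-44330$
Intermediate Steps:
$T = - \frac{44}{3}$ ($T = - \frac{8}{3} - 12 = - \frac{44}{3} \approx -14.667$)
$d{\left(k,E \right)} = k - 3 E + E k$ ($d{\left(k,E \right)} = \left(- 3 E + E k\right) + k = k - 3 E + E k$)
$K \left(d{\left(17,T \right)} - 50\right) = 186 \left(\left(17 - -44 - \frac{748}{3}\right) - 50\right) = 186 \left(\left(17 + 44 - \frac{748}{3}\right) - 50\right) = 186 \left(- \frac{565}{3} - 50\right) = 186 \left(- \frac{715}{3}\right) = -44330$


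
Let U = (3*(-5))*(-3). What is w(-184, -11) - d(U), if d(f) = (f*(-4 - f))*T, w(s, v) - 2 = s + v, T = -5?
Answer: -11218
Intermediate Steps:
U = 45 (U = -15*(-3) = 45)
w(s, v) = 2 + s + v (w(s, v) = 2 + (s + v) = 2 + s + v)
d(f) = -5*f*(-4 - f) (d(f) = (f*(-4 - f))*(-5) = -5*f*(-4 - f))
w(-184, -11) - d(U) = (2 - 184 - 11) - 5*45*(4 + 45) = -193 - 5*45*49 = -193 - 1*11025 = -193 - 11025 = -11218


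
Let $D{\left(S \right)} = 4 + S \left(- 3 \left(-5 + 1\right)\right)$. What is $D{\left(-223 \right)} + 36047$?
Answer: $33375$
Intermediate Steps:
$D{\left(S \right)} = 4 + 12 S$ ($D{\left(S \right)} = 4 + S \left(\left(-3\right) \left(-4\right)\right) = 4 + S 12 = 4 + 12 S$)
$D{\left(-223 \right)} + 36047 = \left(4 + 12 \left(-223\right)\right) + 36047 = \left(4 - 2676\right) + 36047 = -2672 + 36047 = 33375$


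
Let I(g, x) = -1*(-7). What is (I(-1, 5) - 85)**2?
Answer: 6084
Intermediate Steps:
I(g, x) = 7
(I(-1, 5) - 85)**2 = (7 - 85)**2 = (-78)**2 = 6084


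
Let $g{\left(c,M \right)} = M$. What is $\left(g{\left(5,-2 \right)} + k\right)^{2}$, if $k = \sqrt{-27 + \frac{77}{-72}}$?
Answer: $\frac{\left(24 - i \sqrt{4042}\right)^{2}}{144} \approx -24.069 - 21.192 i$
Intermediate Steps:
$k = \frac{i \sqrt{4042}}{12}$ ($k = \sqrt{-27 + 77 \left(- \frac{1}{72}\right)} = \sqrt{-27 - \frac{77}{72}} = \sqrt{- \frac{2021}{72}} = \frac{i \sqrt{4042}}{12} \approx 5.2981 i$)
$\left(g{\left(5,-2 \right)} + k\right)^{2} = \left(-2 + \frac{i \sqrt{4042}}{12}\right)^{2}$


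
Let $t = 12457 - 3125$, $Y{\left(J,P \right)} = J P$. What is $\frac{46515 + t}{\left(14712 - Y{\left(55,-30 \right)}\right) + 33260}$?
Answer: $\frac{55847}{49622} \approx 1.1254$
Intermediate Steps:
$t = 9332$ ($t = 12457 - 3125 = 9332$)
$\frac{46515 + t}{\left(14712 - Y{\left(55,-30 \right)}\right) + 33260} = \frac{46515 + 9332}{\left(14712 - 55 \left(-30\right)\right) + 33260} = \frac{55847}{\left(14712 - -1650\right) + 33260} = \frac{55847}{\left(14712 + 1650\right) + 33260} = \frac{55847}{16362 + 33260} = \frac{55847}{49622}$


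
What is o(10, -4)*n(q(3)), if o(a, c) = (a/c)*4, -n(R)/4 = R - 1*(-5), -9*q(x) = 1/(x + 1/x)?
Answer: 596/3 ≈ 198.67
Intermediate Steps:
q(x) = -1/(9*(x + 1/x))
n(R) = -20 - 4*R (n(R) = -4*(R - 1*(-5)) = -4*(R + 5) = -4*(5 + R) = -20 - 4*R)
o(a, c) = 4*a/c
o(10, -4)*n(q(3)) = (4*10/(-4))*(-20 - (-4)*3/(9 + 9*3**2)) = (4*10*(-1/4))*(-20 - (-4)*3/(9 + 9*9)) = -10*(-20 - (-4)*3/(9 + 81)) = -10*(-20 - (-4)*3/90) = -10*(-20 - 4*(-1/30)) = -10*(-20 + 2/15) = -10*(-298/15) = 596/3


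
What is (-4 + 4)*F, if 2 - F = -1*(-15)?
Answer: 0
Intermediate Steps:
F = -13 (F = 2 - (-1)*(-15) = 2 - 1*15 = 2 - 15 = -13)
(-4 + 4)*F = (-4 + 4)*(-13) = 0*(-13) = 0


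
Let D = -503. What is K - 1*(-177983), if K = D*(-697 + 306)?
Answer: 374656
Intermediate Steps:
K = 196673 (K = -503*(-697 + 306) = -503*(-391) = 196673)
K - 1*(-177983) = 196673 - 1*(-177983) = 196673 + 177983 = 374656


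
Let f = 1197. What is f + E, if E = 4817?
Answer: 6014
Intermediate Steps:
f + E = 1197 + 4817 = 6014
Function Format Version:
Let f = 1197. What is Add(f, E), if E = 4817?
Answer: 6014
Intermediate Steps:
Add(f, E) = Add(1197, 4817) = 6014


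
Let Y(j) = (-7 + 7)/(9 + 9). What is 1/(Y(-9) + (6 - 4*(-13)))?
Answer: 1/58 ≈ 0.017241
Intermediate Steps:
Y(j) = 0 (Y(j) = 0/18 = 0*(1/18) = 0)
1/(Y(-9) + (6 - 4*(-13))) = 1/(0 + (6 - 4*(-13))) = 1/(0 + (6 + 52)) = 1/(0 + 58) = 1/58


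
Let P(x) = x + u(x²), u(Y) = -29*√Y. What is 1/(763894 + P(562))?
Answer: 1/748158 ≈ 1.3366e-6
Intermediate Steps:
P(x) = x - 29*√(x²)
1/(763894 + P(562)) = 1/(763894 + (562 - 29*√(562²))) = 1/(763894 + (562 - 29*√315844)) = 1/(763894 + (562 - 29*562)) = 1/(763894 + (562 - 16298)) = 1/(763894 - 15736) = 1/748158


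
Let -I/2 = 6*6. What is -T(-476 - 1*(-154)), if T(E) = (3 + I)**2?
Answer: -4761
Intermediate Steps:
I = -72 (I = -12*6 = -2*36 = -72)
T(E) = 4761 (T(E) = (3 - 72)**2 = (-69)**2 = 4761)
-T(-476 - 1*(-154)) = -1*4761 = -4761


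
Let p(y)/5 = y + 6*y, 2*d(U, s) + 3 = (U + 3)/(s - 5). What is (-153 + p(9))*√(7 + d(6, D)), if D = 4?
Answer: 162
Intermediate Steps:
d(U, s) = -3/2 + (3 + U)/(2*(-5 + s)) (d(U, s) = -3/2 + ((U + 3)/(s - 5))/2 = -3/2 + ((3 + U)/(-5 + s))/2 = -3/2 + (3 + U)/(2*(-5 + s)))
p(y) = 35*y (p(y) = 5*(y + 6*y) = 5*(7*y) = 35*y)
(-153 + p(9))*√(7 + d(6, D)) = (-153 + 35*9)*√(7 + (18 + 6 - 3*4)/(2*(-5 + 4))) = (-153 + 315)*√(7 + (½)*(18 + 6 - 12)/(-1)) = 162*√(7 + (½)*(-1)*12) = 162*√(7 - 6) = 162*√1 = 162*1 = 162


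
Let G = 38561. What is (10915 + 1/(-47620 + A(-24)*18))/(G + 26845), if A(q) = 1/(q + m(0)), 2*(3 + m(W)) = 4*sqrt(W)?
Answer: 1559338727/9344031972 ≈ 0.16688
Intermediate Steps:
m(W) = -3 + 2*sqrt(W) (m(W) = -3 + (4*sqrt(W))/2 = -3 + 2*sqrt(W))
A(q) = 1/(-3 + q) (A(q) = 1/(q + (-3 + 2*sqrt(0))) = 1/(q + (-3 + 2*0)) = 1/(q + (-3 + 0)) = 1/(q - 3) = 1/(-3 + q))
(10915 + 1/(-47620 + A(-24)*18))/(G + 26845) = (10915 + 1/(-47620 + 18/(-3 - 24)))/(38561 + 26845) = (10915 + 1/(-47620 + 18/(-27)))/65406 = (10915 + 1/(-47620 - 1/27*18))*(1/65406) = (10915 + 1/(-47620 - 2/3))*(1/65406) = (10915 + 1/(-142862/3))*(1/65406) = (10915 - 3/142862)*(1/65406) = (1559338727/142862)*(1/65406) = 1559338727/9344031972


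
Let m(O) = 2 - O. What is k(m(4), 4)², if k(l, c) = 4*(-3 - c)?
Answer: 784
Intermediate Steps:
k(l, c) = -12 - 4*c
k(m(4), 4)² = (-12 - 4*4)² = (-12 - 16)² = (-28)² = 784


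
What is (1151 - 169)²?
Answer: 964324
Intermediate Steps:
(1151 - 169)² = 982² = 964324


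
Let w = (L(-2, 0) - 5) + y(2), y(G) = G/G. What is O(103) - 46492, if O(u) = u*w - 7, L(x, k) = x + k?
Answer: -47117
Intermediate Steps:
y(G) = 1
L(x, k) = k + x
w = -6 (w = ((0 - 2) - 5) + 1 = (-2 - 5) + 1 = -7 + 1 = -6)
O(u) = -7 - 6*u (O(u) = u*(-6) - 7 = -6*u - 7 = -7 - 6*u)
O(103) - 46492 = (-7 - 6*103) - 46492 = (-7 - 618) - 46492 = -625 - 46492 = -47117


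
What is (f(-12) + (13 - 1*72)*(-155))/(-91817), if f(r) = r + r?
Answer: -9121/91817 ≈ -0.099339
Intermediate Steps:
f(r) = 2*r
(f(-12) + (13 - 1*72)*(-155))/(-91817) = (2*(-12) + (13 - 1*72)*(-155))/(-91817) = (-24 + (13 - 72)*(-155))*(-1/91817) = (-24 - 59*(-155))*(-1/91817) = (-24 + 9145)*(-1/91817) = 9121*(-1/91817) = -9121/91817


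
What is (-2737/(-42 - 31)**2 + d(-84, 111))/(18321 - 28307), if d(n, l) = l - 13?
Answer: -519505/53215394 ≈ -0.0097623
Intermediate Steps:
d(n, l) = -13 + l
(-2737/(-42 - 31)**2 + d(-84, 111))/(18321 - 28307) = (-2737/(-42 - 31)**2 + (-13 + 111))/(18321 - 28307) = (-2737/((-73)**2) + 98)/(-9986) = (-2737/5329 + 98)*(-1/9986) = (519505/5329)*(-1/9986) = -519505/53215394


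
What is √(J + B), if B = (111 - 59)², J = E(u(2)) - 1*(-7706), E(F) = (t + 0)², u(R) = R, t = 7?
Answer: √10459 ≈ 102.27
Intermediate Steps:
E(F) = 49 (E(F) = (7 + 0)² = 7² = 49)
J = 7755 (J = 49 - 1*(-7706) = 49 + 7706 = 7755)
B = 2704 (B = 52² = 2704)
√(J + B) = √(7755 + 2704) = √10459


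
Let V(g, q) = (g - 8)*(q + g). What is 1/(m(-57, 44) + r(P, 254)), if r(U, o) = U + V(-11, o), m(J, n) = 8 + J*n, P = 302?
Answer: -1/6815 ≈ -0.00014674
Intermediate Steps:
V(g, q) = (-8 + g)*(g + q)
r(U, o) = 209 + U - 19*o (r(U, o) = U + ((-11)² - 8*(-11) - 8*o - 11*o) = U + (121 + 88 - 8*o - 11*o) = U + (209 - 19*o) = 209 + U - 19*o)
1/(m(-57, 44) + r(P, 254)) = 1/((8 - 57*44) + (209 + 302 - 19*254)) = 1/((8 - 2508) + (209 + 302 - 4826)) = 1/(-2500 - 4315) = 1/(-6815) = -1/6815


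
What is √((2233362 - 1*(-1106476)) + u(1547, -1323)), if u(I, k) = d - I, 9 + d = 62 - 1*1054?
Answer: 3*√370810 ≈ 1826.8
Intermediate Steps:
d = -1001 (d = -9 + (62 - 1*1054) = -9 + (62 - 1054) = -9 - 992 = -1001)
u(I, k) = -1001 - I
√((2233362 - 1*(-1106476)) + u(1547, -1323)) = √((2233362 - 1*(-1106476)) + (-1001 - 1*1547)) = √((2233362 + 1106476) + (-1001 - 1547)) = √(3339838 - 2548) = √3337290 = 3*√370810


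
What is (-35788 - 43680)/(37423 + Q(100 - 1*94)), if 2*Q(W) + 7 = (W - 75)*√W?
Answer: -11894611304/5600847355 - 10966584*√6/5600847355 ≈ -2.1285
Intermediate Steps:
Q(W) = -7/2 + √W*(-75 + W)/2 (Q(W) = -7/2 + ((W - 75)*√W)/2 = -7/2 + ((-75 + W)*√W)/2 = -7/2 + (√W*(-75 + W))/2 = -7/2 + √W*(-75 + W)/2)
(-35788 - 43680)/(37423 + Q(100 - 1*94)) = (-35788 - 43680)/(37423 + (-7/2 + (100 - 1*94)^(3/2)/2 - 75*√(100 - 1*94)/2)) = -79468/(37423 + (-7/2 + (100 - 94)^(3/2)/2 - 75*√(100 - 94)/2)) = -79468/(37423 + (-7/2 + 6^(3/2)/2 - 75*√6/2)) = -79468/(37423 + (-7/2 + (6*√6)/2 - 75*√6/2)) = -79468/(37423 + (-7/2 + 3*√6 - 75*√6/2)) = -79468/(37423 + (-7/2 - 69*√6/2)) = -79468/(74839/2 - 69*√6/2)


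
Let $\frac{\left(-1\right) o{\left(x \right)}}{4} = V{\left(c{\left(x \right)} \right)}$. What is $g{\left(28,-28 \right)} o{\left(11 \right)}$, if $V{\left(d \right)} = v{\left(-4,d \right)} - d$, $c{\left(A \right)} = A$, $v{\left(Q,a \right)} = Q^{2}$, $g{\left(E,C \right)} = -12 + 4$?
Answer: $160$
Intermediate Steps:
$g{\left(E,C \right)} = -8$
$V{\left(d \right)} = 16 - d$ ($V{\left(d \right)} = \left(-4\right)^{2} - d = 16 - d$)
$o{\left(x \right)} = -64 + 4 x$ ($o{\left(x \right)} = - 4 \left(16 - x\right) = -64 + 4 x$)
$g{\left(28,-28 \right)} o{\left(11 \right)} = - 8 \left(-64 + 4 \cdot 11\right) = - 8 \left(-64 + 44\right) = \left(-8\right) \left(-20\right) = 160$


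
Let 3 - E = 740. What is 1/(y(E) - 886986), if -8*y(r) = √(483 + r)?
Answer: -28383552/25175813254399 + 4*I*√254/25175813254399 ≈ -1.1274e-6 + 2.5322e-12*I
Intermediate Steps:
E = -737 (E = 3 - 1*740 = 3 - 740 = -737)
y(r) = -√(483 + r)/8
1/(y(E) - 886986) = 1/(-√(483 - 737)/8 - 886986) = 1/(-I*√254/8 - 886986) = 1/(-886986 - I*√254/8)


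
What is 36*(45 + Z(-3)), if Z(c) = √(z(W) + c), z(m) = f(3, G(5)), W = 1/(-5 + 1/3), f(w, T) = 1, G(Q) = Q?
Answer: 1620 + 36*I*√2 ≈ 1620.0 + 50.912*I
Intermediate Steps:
W = -3/14 (W = 1/(-5 + ⅓) = 1/(-14/3) = -3/14 ≈ -0.21429)
z(m) = 1
Z(c) = √(1 + c)
36*(45 + Z(-3)) = 36*(45 + √(1 - 3)) = 36*(45 + √(-2)) = 36*(45 + I*√2) = 1620 + 36*I*√2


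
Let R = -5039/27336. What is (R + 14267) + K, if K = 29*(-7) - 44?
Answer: 383245681/27336 ≈ 14020.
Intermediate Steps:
K = -247 (K = -203 - 44 = -247)
R = -5039/27336 (R = -5039*1/27336 = -5039/27336 ≈ -0.18434)
(R + 14267) + K = (-5039/27336 + 14267) - 247 = 389997673/27336 - 247 = 383245681/27336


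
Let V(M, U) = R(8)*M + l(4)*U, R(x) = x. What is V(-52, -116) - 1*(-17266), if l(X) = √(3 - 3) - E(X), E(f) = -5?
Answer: 16270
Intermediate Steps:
l(X) = 5 (l(X) = √(3 - 3) - 1*(-5) = √0 + 5 = 0 + 5 = 5)
V(M, U) = 5*U + 8*M (V(M, U) = 8*M + 5*U = 5*U + 8*M)
V(-52, -116) - 1*(-17266) = (5*(-116) + 8*(-52)) - 1*(-17266) = (-580 - 416) + 17266 = -996 + 17266 = 16270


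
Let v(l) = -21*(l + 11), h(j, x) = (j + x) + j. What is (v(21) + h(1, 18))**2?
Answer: 425104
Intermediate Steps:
h(j, x) = x + 2*j
v(l) = -231 - 21*l (v(l) = -21*(11 + l) = -231 - 21*l)
(v(21) + h(1, 18))**2 = ((-231 - 21*21) + (18 + 2*1))**2 = ((-231 - 441) + (18 + 2))**2 = (-672 + 20)**2 = (-652)**2 = 425104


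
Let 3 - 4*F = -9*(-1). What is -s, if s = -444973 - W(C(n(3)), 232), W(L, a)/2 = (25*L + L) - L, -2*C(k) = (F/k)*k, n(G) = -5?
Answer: 890021/2 ≈ 4.4501e+5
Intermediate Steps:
F = -3/2 (F = 3/4 - (-9)*(-1)/4 = 3/4 - 1/4*9 = 3/4 - 9/4 = -3/2 ≈ -1.5000)
C(k) = 3/4 (C(k) = -(-3/(2*k))*k/2 = -1/2*(-3/2) = 3/4)
W(L, a) = 50*L (W(L, a) = 2*((25*L + L) - L) = 2*(26*L - L) = 2*(25*L) = 50*L)
s = -890021/2 (s = -444973 - 50*3/4 = -444973 - 1*75/2 = -444973 - 75/2 = -890021/2 ≈ -4.4501e+5)
-s = -1*(-890021/2) = 890021/2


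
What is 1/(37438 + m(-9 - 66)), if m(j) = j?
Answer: 1/37363 ≈ 2.6764e-5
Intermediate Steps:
1/(37438 + m(-9 - 66)) = 1/(37438 + (-9 - 66)) = 1/(37438 - 75) = 1/37363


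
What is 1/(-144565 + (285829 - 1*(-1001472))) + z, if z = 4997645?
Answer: 5710988856721/1142736 ≈ 4.9976e+6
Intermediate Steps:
1/(-144565 + (285829 - 1*(-1001472))) + z = 1/(-144565 + (285829 - 1*(-1001472))) + 4997645 = 1/(-144565 + (285829 + 1001472)) + 4997645 = 1/(-144565 + 1287301) + 4997645 = 1/1142736 + 4997645 = 5710988856721/1142736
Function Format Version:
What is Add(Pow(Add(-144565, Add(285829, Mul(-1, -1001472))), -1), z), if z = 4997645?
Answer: Rational(5710988856721, 1142736) ≈ 4.9976e+6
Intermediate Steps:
Add(Pow(Add(-144565, Add(285829, Mul(-1, -1001472))), -1), z) = Add(Pow(Add(-144565, Add(285829, Mul(-1, -1001472))), -1), 4997645) = Add(Pow(Add(-144565, Add(285829, 1001472)), -1), 4997645) = Add(Pow(Add(-144565, 1287301), -1), 4997645) = Add(Pow(1142736, -1), 4997645) = Add(Rational(1, 1142736), 4997645) = Rational(5710988856721, 1142736)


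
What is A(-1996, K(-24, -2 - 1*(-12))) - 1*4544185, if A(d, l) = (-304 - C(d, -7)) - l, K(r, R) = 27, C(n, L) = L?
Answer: -4544509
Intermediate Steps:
A(d, l) = -297 - l (A(d, l) = (-304 - 1*(-7)) - l = (-304 + 7) - l = -297 - l)
A(-1996, K(-24, -2 - 1*(-12))) - 1*4544185 = (-297 - 1*27) - 1*4544185 = (-297 - 27) - 4544185 = -324 - 4544185 = -4544509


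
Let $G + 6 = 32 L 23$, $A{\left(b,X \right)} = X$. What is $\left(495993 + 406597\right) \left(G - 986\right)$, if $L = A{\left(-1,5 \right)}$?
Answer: $2426161920$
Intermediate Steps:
$L = 5$
$G = 3674$ ($G = -6 + 32 \cdot 5 \cdot 23 = -6 + 160 \cdot 23 = -6 + 3680 = 3674$)
$\left(495993 + 406597\right) \left(G - 986\right) = \left(495993 + 406597\right) \left(3674 - 986\right) = 902590 \cdot 2688 = 2426161920$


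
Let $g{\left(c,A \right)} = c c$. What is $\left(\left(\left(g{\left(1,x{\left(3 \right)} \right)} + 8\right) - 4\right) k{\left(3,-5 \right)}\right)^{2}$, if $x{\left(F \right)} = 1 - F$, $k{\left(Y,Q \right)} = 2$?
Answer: $100$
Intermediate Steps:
$g{\left(c,A \right)} = c^{2}$
$\left(\left(\left(g{\left(1,x{\left(3 \right)} \right)} + 8\right) - 4\right) k{\left(3,-5 \right)}\right)^{2} = \left(\left(\left(1^{2} + 8\right) - 4\right) 2\right)^{2} = \left(\left(\left(1 + 8\right) - 4\right) 2\right)^{2} = \left(\left(9 - 4\right) 2\right)^{2} = \left(5 \cdot 2\right)^{2} = 10^{2} = 100$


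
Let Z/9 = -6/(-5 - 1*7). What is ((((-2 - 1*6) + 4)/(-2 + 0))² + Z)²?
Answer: 289/4 ≈ 72.250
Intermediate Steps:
Z = 9/2 (Z = 9*(-6/(-5 - 1*7)) = 9*(-6/(-5 - 7)) = 9*(-6/(-12)) = 9*(-6*(-1/12)) = 9*(½) = 9/2 ≈ 4.5000)
((((-2 - 1*6) + 4)/(-2 + 0))² + Z)² = ((((-2 - 1*6) + 4)/(-2 + 0))² + 9/2)² = ((((-2 - 6) + 4)/(-2))² + 9/2)² = (((-8 + 4)*(-½))² + 9/2)² = ((-4*(-½))² + 9/2)² = (2² + 9/2)² = (4 + 9/2)² = (17/2)² = 289/4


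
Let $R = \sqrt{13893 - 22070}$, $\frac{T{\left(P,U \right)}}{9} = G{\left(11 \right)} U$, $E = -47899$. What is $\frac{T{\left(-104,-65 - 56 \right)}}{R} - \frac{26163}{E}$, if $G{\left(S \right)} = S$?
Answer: $\frac{1377}{2521} + \frac{11979 i \sqrt{8177}}{8177} \approx 0.54621 + 132.47 i$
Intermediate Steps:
$T{\left(P,U \right)} = 99 U$ ($T{\left(P,U \right)} = 9 \cdot 11 U = 99 U$)
$R = i \sqrt{8177}$ ($R = \sqrt{-8177} = i \sqrt{8177} \approx 90.427 i$)
$\frac{T{\left(-104,-65 - 56 \right)}}{R} - \frac{26163}{E} = \frac{99 \left(-65 - 56\right)}{i \sqrt{8177}} - \frac{26163}{-47899} = 99 \left(-121\right) \left(- \frac{i \sqrt{8177}}{8177}\right) - - \frac{1377}{2521} = - 11979 \left(- \frac{i \sqrt{8177}}{8177}\right) + \frac{1377}{2521} = \frac{11979 i \sqrt{8177}}{8177} + \frac{1377}{2521} = \frac{1377}{2521} + \frac{11979 i \sqrt{8177}}{8177}$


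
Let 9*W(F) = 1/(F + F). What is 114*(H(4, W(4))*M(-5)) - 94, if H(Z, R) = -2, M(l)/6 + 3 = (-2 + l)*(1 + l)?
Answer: -34294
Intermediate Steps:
W(F) = 1/(18*F) (W(F) = 1/(9*(F + F)) = 1/(9*((2*F))) = (1/(2*F))/9 = 1/(18*F))
M(l) = -18 + 6*(1 + l)*(-2 + l) (M(l) = -18 + 6*((-2 + l)*(1 + l)) = -18 + 6*((1 + l)*(-2 + l)) = -18 + 6*(1 + l)*(-2 + l))
114*(H(4, W(4))*M(-5)) - 94 = 114*(-2*(-30 - 6*(-5) + 6*(-5)**2)) - 94 = 114*(-2*(-30 + 30 + 6*25)) - 94 = 114*(-2*(-30 + 30 + 150)) - 94 = 114*(-2*150) - 94 = 114*(-300) - 94 = -34200 - 94 = -34294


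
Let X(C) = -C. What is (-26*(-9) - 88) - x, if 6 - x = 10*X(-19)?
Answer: 330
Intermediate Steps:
x = -184 (x = 6 - 10*(-1*(-19)) = 6 - 10*19 = 6 - 1*190 = 6 - 190 = -184)
(-26*(-9) - 88) - x = (-26*(-9) - 88) - 1*(-184) = (234 - 88) + 184 = 146 + 184 = 330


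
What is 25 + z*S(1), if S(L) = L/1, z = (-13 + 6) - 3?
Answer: 15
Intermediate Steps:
z = -10 (z = -7 - 3 = -10)
S(L) = L (S(L) = L*1 = L)
25 + z*S(1) = 25 - 10*1 = 25 - 10 = 15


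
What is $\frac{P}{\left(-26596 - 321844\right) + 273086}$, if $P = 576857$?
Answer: $- \frac{576857}{75354} \approx -7.6553$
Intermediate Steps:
$\frac{P}{\left(-26596 - 321844\right) + 273086} = \frac{576857}{\left(-26596 - 321844\right) + 273086} = \frac{576857}{-348440 + 273086} = \frac{576857}{-75354} = 576857 \left(- \frac{1}{75354}\right) = - \frac{576857}{75354}$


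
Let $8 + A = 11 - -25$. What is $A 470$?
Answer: $13160$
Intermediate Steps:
$A = 28$ ($A = -8 + \left(11 - -25\right) = -8 + \left(11 + 25\right) = -8 + 36 = 28$)
$A 470 = 28 \cdot 470 = 13160$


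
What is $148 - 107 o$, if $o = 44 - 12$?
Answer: $-3276$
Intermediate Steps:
$o = 32$
$148 - 107 o = 148 - 3424 = -3276$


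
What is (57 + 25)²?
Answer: 6724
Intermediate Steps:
(57 + 25)² = 82² = 6724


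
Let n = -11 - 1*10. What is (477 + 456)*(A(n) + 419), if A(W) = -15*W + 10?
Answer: 694152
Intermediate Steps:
n = -21 (n = -11 - 10 = -21)
A(W) = 10 - 15*W
(477 + 456)*(A(n) + 419) = (477 + 456)*((10 - 15*(-21)) + 419) = 933*((10 + 315) + 419) = 933*(325 + 419) = 933*744 = 694152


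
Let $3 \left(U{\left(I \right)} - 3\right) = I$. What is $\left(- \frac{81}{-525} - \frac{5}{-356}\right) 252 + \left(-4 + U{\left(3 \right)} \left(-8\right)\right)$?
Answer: $\frac{14283}{2225} \approx 6.4193$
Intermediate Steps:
$U{\left(I \right)} = 3 + \frac{I}{3}$
$\left(- \frac{81}{-525} - \frac{5}{-356}\right) 252 + \left(-4 + U{\left(3 \right)} \left(-8\right)\right) = \left(- \frac{81}{-525} - \frac{5}{-356}\right) 252 + \left(-4 + \left(3 + \frac{1}{3} \cdot 3\right) \left(-8\right)\right) = \left(\left(-81\right) \left(- \frac{1}{525}\right) - - \frac{5}{356}\right) 252 + \left(-4 + \left(3 + 1\right) \left(-8\right)\right) = \left(\frac{27}{175} + \frac{5}{356}\right) 252 + \left(-4 + 4 \left(-8\right)\right) = \frac{10487}{62300} \cdot 252 - 36 = \frac{94383}{2225} - 36 = \frac{14283}{2225}$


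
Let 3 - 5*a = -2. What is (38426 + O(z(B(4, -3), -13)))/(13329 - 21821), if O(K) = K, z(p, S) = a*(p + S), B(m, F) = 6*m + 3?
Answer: -9610/2123 ≈ -4.5266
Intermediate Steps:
a = 1 (a = ⅗ - ⅕*(-2) = ⅗ + ⅖ = 1)
B(m, F) = 3 + 6*m
z(p, S) = S + p (z(p, S) = 1*(p + S) = 1*(S + p) = S + p)
(38426 + O(z(B(4, -3), -13)))/(13329 - 21821) = (38426 + (-13 + (3 + 6*4)))/(13329 - 21821) = (38426 + (-13 + (3 + 24)))/(-8492) = (38426 + (-13 + 27))*(-1/8492) = (38426 + 14)*(-1/8492) = 38440*(-1/8492) = -9610/2123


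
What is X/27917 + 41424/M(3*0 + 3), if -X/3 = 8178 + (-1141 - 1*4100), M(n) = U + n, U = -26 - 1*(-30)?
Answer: 1156372131/195419 ≈ 5917.4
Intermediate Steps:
U = 4 (U = -26 + 30 = 4)
M(n) = 4 + n
X = -8811 (X = -3*(8178 + (-1141 - 1*4100)) = -3*(8178 + (-1141 - 4100)) = -3*(8178 - 5241) = -3*2937 = -8811)
X/27917 + 41424/M(3*0 + 3) = -8811/27917 + 41424/(4 + (3*0 + 3)) = -8811*1/27917 + 41424/(4 + (0 + 3)) = -8811/27917 + 41424/(4 + 3) = -8811/27917 + 41424/7 = 1156372131/195419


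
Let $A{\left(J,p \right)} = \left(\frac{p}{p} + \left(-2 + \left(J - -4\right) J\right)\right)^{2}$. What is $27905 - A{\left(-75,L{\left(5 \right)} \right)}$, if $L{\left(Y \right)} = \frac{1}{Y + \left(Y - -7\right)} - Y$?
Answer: $-28317071$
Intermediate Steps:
$L{\left(Y \right)} = \frac{1}{7 + 2 Y} - Y$ ($L{\left(Y \right)} = \frac{1}{Y + \left(Y + 7\right)} - Y = \frac{1}{Y + \left(7 + Y\right)} - Y = \frac{1}{7 + 2 Y} - Y$)
$A{\left(J,p \right)} = \left(-1 + J \left(4 + J\right)\right)^{2}$ ($A{\left(J,p \right)} = \left(1 + \left(-2 + \left(J + 4\right) J\right)\right)^{2} = \left(1 + \left(-2 + \left(4 + J\right) J\right)\right)^{2} = \left(1 + \left(-2 + J \left(4 + J\right)\right)\right)^{2} = \left(-1 + J \left(4 + J\right)\right)^{2}$)
$27905 - A{\left(-75,L{\left(5 \right)} \right)} = 27905 - \left(-1 + \left(-75\right)^{2} + 4 \left(-75\right)\right)^{2} = 27905 - \left(-1 + 5625 - 300\right)^{2} = 27905 - 5324^{2} = 27905 - 28344976 = -28317071$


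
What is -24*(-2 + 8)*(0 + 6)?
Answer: -864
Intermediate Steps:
-24*(-2 + 8)*(0 + 6) = -144*6 = -24*36 = -864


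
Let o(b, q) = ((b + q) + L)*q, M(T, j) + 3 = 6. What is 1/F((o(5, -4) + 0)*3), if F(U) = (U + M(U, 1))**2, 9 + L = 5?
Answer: 1/1521 ≈ 0.00065746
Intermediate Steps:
L = -4 (L = -9 + 5 = -4)
M(T, j) = 3 (M(T, j) = -3 + 6 = 3)
o(b, q) = q*(-4 + b + q) (o(b, q) = ((b + q) - 4)*q = (-4 + b + q)*q = q*(-4 + b + q))
F(U) = (3 + U)**2 (F(U) = (U + 3)**2 = (3 + U)**2)
1/F((o(5, -4) + 0)*3) = 1/((3 + (-4*(-4 + 5 - 4) + 0)*3)**2) = 1/((3 + (-4*(-3) + 0)*3)**2) = 1/((3 + (12 + 0)*3)**2) = 1/((3 + 12*3)**2) = 1/((3 + 36)**2) = 1/(39**2) = 1/1521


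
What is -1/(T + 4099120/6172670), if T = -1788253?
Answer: 617267/1103829154639 ≈ 5.5921e-7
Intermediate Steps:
-1/(T + 4099120/6172670) = -1/(-1788253 + 4099120/6172670) = -1/(-1788253 + 4099120*(1/6172670)) = -1/(-1788253 + 409912/617267) = -1/(-1103829154639/617267) = -1*(-617267/1103829154639) = 617267/1103829154639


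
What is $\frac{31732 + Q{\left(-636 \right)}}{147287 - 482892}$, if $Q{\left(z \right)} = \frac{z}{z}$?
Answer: $- \frac{31733}{335605} \approx -0.094555$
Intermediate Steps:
$Q{\left(z \right)} = 1$
$\frac{31732 + Q{\left(-636 \right)}}{147287 - 482892} = \frac{31732 + 1}{147287 - 482892} = \frac{31733}{-335605} = 31733 \left(- \frac{1}{335605}\right) = - \frac{31733}{335605}$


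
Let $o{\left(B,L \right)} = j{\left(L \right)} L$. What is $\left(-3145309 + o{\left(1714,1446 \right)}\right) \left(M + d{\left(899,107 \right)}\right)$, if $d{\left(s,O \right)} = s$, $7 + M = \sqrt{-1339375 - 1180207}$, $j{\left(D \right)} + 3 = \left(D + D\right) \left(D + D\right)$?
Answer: $10784911979324 + 12090708497 i \sqrt{2519582} \approx 1.0785 \cdot 10^{13} + 1.9192 \cdot 10^{13} i$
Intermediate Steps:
$j{\left(D \right)} = -3 + 4 D^{2}$ ($j{\left(D \right)} = -3 + \left(D + D\right) \left(D + D\right) = -3 + 2 D 2 D = -3 + 4 D^{2}$)
$M = -7 + i \sqrt{2519582}$ ($M = -7 + \sqrt{-1339375 - 1180207} = -7 + \sqrt{-2519582} = -7 + i \sqrt{2519582} \approx -7.0 + 1587.3 i$)
$o{\left(B,L \right)} = L \left(-3 + 4 L^{2}\right)$ ($o{\left(B,L \right)} = \left(-3 + 4 L^{2}\right) L = L \left(-3 + 4 L^{2}\right)$)
$\left(-3145309 + o{\left(1714,1446 \right)}\right) \left(M + d{\left(899,107 \right)}\right) = \left(-3145309 + 1446 \left(-3 + 4 \cdot 1446^{2}\right)\right) \left(\left(-7 + i \sqrt{2519582}\right) + 899\right) = \left(-3145309 + 1446 \left(-3 + 4 \cdot 2090916\right)\right) \left(892 + i \sqrt{2519582}\right) = \left(-3145309 + 1446 \left(-3 + 8363664\right)\right) \left(892 + i \sqrt{2519582}\right) = \left(-3145309 + 1446 \cdot 8363661\right) \left(892 + i \sqrt{2519582}\right) = \left(-3145309 + 12093853806\right) \left(892 + i \sqrt{2519582}\right) = 12090708497 \left(892 + i \sqrt{2519582}\right) = 10784911979324 + 12090708497 i \sqrt{2519582}$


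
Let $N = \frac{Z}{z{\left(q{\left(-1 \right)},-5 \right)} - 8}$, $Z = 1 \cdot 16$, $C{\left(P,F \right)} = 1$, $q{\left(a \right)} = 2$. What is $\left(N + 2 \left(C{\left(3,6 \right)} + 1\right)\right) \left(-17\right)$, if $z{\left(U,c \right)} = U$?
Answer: $- \frac{68}{3} \approx -22.667$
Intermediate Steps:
$Z = 16$
$N = - \frac{8}{3}$ ($N = \frac{16}{2 - 8} = \frac{16}{-6} = 16 \left(- \frac{1}{6}\right) = - \frac{8}{3} \approx -2.6667$)
$\left(N + 2 \left(C{\left(3,6 \right)} + 1\right)\right) \left(-17\right) = \left(- \frac{8}{3} + 2 \left(1 + 1\right)\right) \left(-17\right) = \left(- \frac{8}{3} + 2 \cdot 2\right) \left(-17\right) = \left(- \frac{8}{3} + 4\right) \left(-17\right) = \frac{4}{3} \left(-17\right) = - \frac{68}{3}$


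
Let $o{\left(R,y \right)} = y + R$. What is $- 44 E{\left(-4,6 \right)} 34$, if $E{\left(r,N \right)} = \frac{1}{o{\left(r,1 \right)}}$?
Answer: $\frac{1496}{3} \approx 498.67$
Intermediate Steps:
$o{\left(R,y \right)} = R + y$
$E{\left(r,N \right)} = \frac{1}{1 + r}$ ($E{\left(r,N \right)} = \frac{1}{r + 1} = \frac{1}{1 + r}$)
$- 44 E{\left(-4,6 \right)} 34 = - \frac{44}{1 - 4} \cdot 34 = - \frac{44}{-3} \cdot 34 = \left(-44\right) \left(- \frac{1}{3}\right) 34 = \frac{44}{3} \cdot 34 = \frac{1496}{3}$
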